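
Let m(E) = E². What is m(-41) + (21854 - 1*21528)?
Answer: 2007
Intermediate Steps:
m(-41) + (21854 - 1*21528) = (-41)² + (21854 - 1*21528) = 1681 + (21854 - 21528) = 1681 + 326 = 2007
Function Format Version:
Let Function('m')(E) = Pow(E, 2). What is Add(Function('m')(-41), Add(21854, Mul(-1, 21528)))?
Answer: 2007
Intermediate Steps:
Add(Function('m')(-41), Add(21854, Mul(-1, 21528))) = Add(Pow(-41, 2), Add(21854, Mul(-1, 21528))) = Add(1681, Add(21854, -21528)) = Add(1681, 326) = 2007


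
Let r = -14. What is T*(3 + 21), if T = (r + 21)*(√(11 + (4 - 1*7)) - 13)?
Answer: -2184 + 336*√2 ≈ -1708.8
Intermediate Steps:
T = -91 + 14*√2 (T = (-14 + 21)*(√(11 + (4 - 1*7)) - 13) = 7*(√(11 + (4 - 7)) - 13) = 7*(√(11 - 3) - 13) = 7*(√8 - 13) = 7*(2*√2 - 13) = 7*(-13 + 2*√2) = -91 + 14*√2 ≈ -71.201)
T*(3 + 21) = (-91 + 14*√2)*(3 + 21) = (-91 + 14*√2)*24 = -2184 + 336*√2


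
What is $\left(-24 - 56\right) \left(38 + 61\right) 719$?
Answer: $-5694480$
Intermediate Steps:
$\left(-24 - 56\right) \left(38 + 61\right) 719 = \left(-80\right) 99 \cdot 719 = \left(-7920\right) 719 = -5694480$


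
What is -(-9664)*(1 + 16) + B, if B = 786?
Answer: 165074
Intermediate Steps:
-(-9664)*(1 + 16) + B = -(-9664)*(1 + 16) + 786 = -(-9664)*17 + 786 = -1208*(-136) + 786 = 164288 + 786 = 165074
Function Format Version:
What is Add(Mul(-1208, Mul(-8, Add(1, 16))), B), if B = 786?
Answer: 165074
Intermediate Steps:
Add(Mul(-1208, Mul(-8, Add(1, 16))), B) = Add(Mul(-1208, Mul(-8, Add(1, 16))), 786) = Add(Mul(-1208, Mul(-8, 17)), 786) = Add(Mul(-1208, -136), 786) = Add(164288, 786) = 165074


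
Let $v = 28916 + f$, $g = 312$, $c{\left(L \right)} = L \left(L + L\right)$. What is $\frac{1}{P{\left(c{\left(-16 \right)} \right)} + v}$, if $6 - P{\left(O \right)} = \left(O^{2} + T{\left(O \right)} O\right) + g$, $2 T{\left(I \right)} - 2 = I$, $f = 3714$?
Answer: $- \frac{1}{361404} \approx -2.767 \cdot 10^{-6}$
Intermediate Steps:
$T{\left(I \right)} = 1 + \frac{I}{2}$
$c{\left(L \right)} = 2 L^{2}$ ($c{\left(L \right)} = L 2 L = 2 L^{2}$)
$v = 32630$ ($v = 28916 + 3714 = 32630$)
$P{\left(O \right)} = -306 - O^{2} - O \left(1 + \frac{O}{2}\right)$ ($P{\left(O \right)} = 6 - \left(\left(O^{2} + \left(1 + \frac{O}{2}\right) O\right) + 312\right) = 6 - \left(\left(O^{2} + O \left(1 + \frac{O}{2}\right)\right) + 312\right) = 6 - \left(312 + O^{2} + O \left(1 + \frac{O}{2}\right)\right) = -306 - O^{2} - O \left(1 + \frac{O}{2}\right)$)
$\frac{1}{P{\left(c{\left(-16 \right)} \right)} + v} = \frac{1}{\left(-306 - 2 \left(-16\right)^{2} - \frac{3 \left(2 \left(-16\right)^{2}\right)^{2}}{2}\right) + 32630} = \frac{1}{\left(-306 - 2 \cdot 256 - \frac{3 \left(2 \cdot 256\right)^{2}}{2}\right) + 32630} = \frac{1}{\left(-306 - 512 - \frac{3 \cdot 512^{2}}{2}\right) + 32630} = \frac{1}{\left(-306 - 512 - 393216\right) + 32630} = \frac{1}{-394034 + 32630} = \frac{1}{-361404} = - \frac{1}{361404}$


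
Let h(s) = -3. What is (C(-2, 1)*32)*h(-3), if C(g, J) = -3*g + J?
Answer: -672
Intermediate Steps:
C(g, J) = J - 3*g
(C(-2, 1)*32)*h(-3) = ((1 - 3*(-2))*32)*(-3) = ((1 + 6)*32)*(-3) = (7*32)*(-3) = 224*(-3) = -672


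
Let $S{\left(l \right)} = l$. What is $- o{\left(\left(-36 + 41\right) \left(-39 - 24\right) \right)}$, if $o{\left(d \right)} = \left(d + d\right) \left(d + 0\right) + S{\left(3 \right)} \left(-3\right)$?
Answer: $-198441$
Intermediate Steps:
$o{\left(d \right)} = -9 + 2 d^{2}$ ($o{\left(d \right)} = \left(d + d\right) \left(d + 0\right) + 3 \left(-3\right) = 2 d d - 9 = 2 d^{2} - 9 = -9 + 2 d^{2}$)
$- o{\left(\left(-36 + 41\right) \left(-39 - 24\right) \right)} = - (-9 + 2 \left(\left(-36 + 41\right) \left(-39 - 24\right)\right)^{2}) = - (-9 + 2 \left(5 \left(-63\right)\right)^{2}) = - (-9 + 2 \left(-315\right)^{2}) = - (-9 + 2 \cdot 99225) = - (-9 + 198450) = \left(-1\right) 198441 = -198441$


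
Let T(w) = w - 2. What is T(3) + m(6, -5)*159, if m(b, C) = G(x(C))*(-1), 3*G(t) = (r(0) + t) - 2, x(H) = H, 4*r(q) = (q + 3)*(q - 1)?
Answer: 1647/4 ≈ 411.75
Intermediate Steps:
r(q) = (-1 + q)*(3 + q)/4 (r(q) = ((q + 3)*(q - 1))/4 = ((3 + q)*(-1 + q))/4 = ((-1 + q)*(3 + q))/4 = (-1 + q)*(3 + q)/4)
G(t) = -11/12 + t/3 (G(t) = (((-¾ + (½)*0 + (¼)*0²) + t) - 2)/3 = (((-¾ + 0 + (¼)*0) + t) - 2)/3 = (((-¾ + 0 + 0) + t) - 2)/3 = ((-¾ + t) - 2)/3 = (-11/4 + t)/3 = -11/12 + t/3)
T(w) = -2 + w
m(b, C) = 11/12 - C/3 (m(b, C) = (-11/12 + C/3)*(-1) = 11/12 - C/3)
T(3) + m(6, -5)*159 = (-2 + 3) + (11/12 - ⅓*(-5))*159 = 1 + (11/12 + 5/3)*159 = 1 + (31/12)*159 = 1 + 1643/4 = 1647/4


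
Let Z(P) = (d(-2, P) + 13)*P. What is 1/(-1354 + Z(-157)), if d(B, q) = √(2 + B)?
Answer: -1/3395 ≈ -0.00029455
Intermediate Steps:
Z(P) = 13*P (Z(P) = (√(2 - 2) + 13)*P = (√0 + 13)*P = (0 + 13)*P = 13*P)
1/(-1354 + Z(-157)) = 1/(-1354 + 13*(-157)) = 1/(-1354 - 2041) = 1/(-3395) = -1/3395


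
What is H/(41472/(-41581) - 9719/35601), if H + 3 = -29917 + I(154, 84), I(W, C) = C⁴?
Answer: -73656859781256096/1880570411 ≈ -3.9167e+7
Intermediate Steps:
H = 49757216 (H = -3 + (-29917 + 84⁴) = -3 + (-29917 + 49787136) = -3 + 49757219 = 49757216)
H/(41472/(-41581) - 9719/35601) = 49757216/(41472/(-41581) - 9719/35601) = 49757216/(41472*(-1/41581) - 9719*1/35601) = 49757216/(-41472/41581 - 9719/35601) = 49757216/(-1880570411/1480325181) = 49757216*(-1480325181/1880570411) = -73656859781256096/1880570411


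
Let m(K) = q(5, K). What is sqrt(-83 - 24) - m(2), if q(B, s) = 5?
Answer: -5 + I*sqrt(107) ≈ -5.0 + 10.344*I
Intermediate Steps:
m(K) = 5
sqrt(-83 - 24) - m(2) = sqrt(-83 - 24) - 1*5 = sqrt(-107) - 5 = I*sqrt(107) - 5 = -5 + I*sqrt(107)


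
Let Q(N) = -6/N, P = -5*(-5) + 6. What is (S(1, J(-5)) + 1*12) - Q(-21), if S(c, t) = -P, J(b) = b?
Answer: -135/7 ≈ -19.286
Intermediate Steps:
P = 31 (P = 25 + 6 = 31)
S(c, t) = -31 (S(c, t) = -1*31 = -31)
(S(1, J(-5)) + 1*12) - Q(-21) = (-31 + 1*12) - (-6)/(-21) = (-31 + 12) - (-6)*(-1)/21 = -19 - 1*2/7 = -19 - 2/7 = -135/7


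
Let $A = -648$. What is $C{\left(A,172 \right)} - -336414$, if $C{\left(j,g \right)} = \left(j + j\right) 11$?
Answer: $322158$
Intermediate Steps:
$C{\left(j,g \right)} = 22 j$ ($C{\left(j,g \right)} = 2 j 11 = 22 j$)
$C{\left(A,172 \right)} - -336414 = 22 \left(-648\right) - -336414 = -14256 + 336414 = 322158$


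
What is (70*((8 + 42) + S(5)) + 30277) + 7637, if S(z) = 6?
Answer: 41834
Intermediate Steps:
(70*((8 + 42) + S(5)) + 30277) + 7637 = (70*((8 + 42) + 6) + 30277) + 7637 = (70*(50 + 6) + 30277) + 7637 = (70*56 + 30277) + 7637 = (3920 + 30277) + 7637 = 34197 + 7637 = 41834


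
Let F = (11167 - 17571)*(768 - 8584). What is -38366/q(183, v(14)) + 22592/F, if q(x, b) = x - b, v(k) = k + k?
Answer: -60011105352/242447435 ≈ -247.52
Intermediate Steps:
v(k) = 2*k
F = 50053664 (F = -6404*(-7816) = 50053664)
-38366/q(183, v(14)) + 22592/F = -38366/(183 - 2*14) + 22592/50053664 = -38366/(183 - 1*28) + 22592*(1/50053664) = -38366/(183 - 28) + 706/1564177 = -38366/155 + 706/1564177 = -60011105352/242447435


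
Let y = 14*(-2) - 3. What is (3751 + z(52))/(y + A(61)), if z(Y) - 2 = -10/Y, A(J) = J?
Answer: 97573/780 ≈ 125.09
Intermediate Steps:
z(Y) = 2 - 10/Y
y = -31 (y = -28 - 3 = -31)
(3751 + z(52))/(y + A(61)) = (3751 + (2 - 10/52))/(-31 + 61) = (3751 + (2 - 10*1/52))/30 = (3751 + (2 - 5/26))*(1/30) = (3751 + 47/26)*(1/30) = (97573/26)*(1/30) = 97573/780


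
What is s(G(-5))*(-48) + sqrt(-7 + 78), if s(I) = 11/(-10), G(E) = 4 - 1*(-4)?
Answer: 264/5 + sqrt(71) ≈ 61.226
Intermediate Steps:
G(E) = 8 (G(E) = 4 + 4 = 8)
s(I) = -11/10 (s(I) = 11*(-1/10) = -11/10)
s(G(-5))*(-48) + sqrt(-7 + 78) = -11/10*(-48) + sqrt(-7 + 78) = 264/5 + sqrt(71)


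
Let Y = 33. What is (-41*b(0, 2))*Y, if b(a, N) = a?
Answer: 0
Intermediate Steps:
(-41*b(0, 2))*Y = -41*0*33 = 0*33 = 0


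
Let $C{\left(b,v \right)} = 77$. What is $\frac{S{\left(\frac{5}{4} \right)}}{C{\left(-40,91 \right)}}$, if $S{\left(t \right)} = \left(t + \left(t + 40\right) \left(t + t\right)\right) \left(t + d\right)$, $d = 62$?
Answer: $\frac{19205}{224} \approx 85.737$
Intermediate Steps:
$S{\left(t \right)} = \left(62 + t\right) \left(t + 2 t \left(40 + t\right)\right)$ ($S{\left(t \right)} = \left(t + \left(t + 40\right) \left(t + t\right)\right) \left(t + 62\right) = \left(t + \left(40 + t\right) 2 t\right) \left(62 + t\right) = \left(t + 2 t \left(40 + t\right)\right) \left(62 + t\right) = \left(62 + t\right) \left(t + 2 t \left(40 + t\right)\right)$)
$\frac{S{\left(\frac{5}{4} \right)}}{C{\left(-40,91 \right)}} = \frac{\frac{5}{4} \left(5022 + 2 \left(\frac{5}{4}\right)^{2} + 205 \cdot \frac{5}{4}\right)}{77} = 5 \cdot \frac{1}{4} \left(5022 + 2 \left(5 \cdot \frac{1}{4}\right)^{2} + 205 \cdot 5 \cdot \frac{1}{4}\right) \frac{1}{77} = \frac{5 \left(5022 + 2 \left(\frac{5}{4}\right)^{2} + 205 \cdot \frac{5}{4}\right)}{4} \cdot \frac{1}{77} = \frac{5 \left(5022 + 2 \cdot \frac{25}{16} + \frac{1025}{4}\right)}{4} \cdot \frac{1}{77} = \frac{5 \left(5022 + \frac{25}{8} + \frac{1025}{4}\right)}{4} \cdot \frac{1}{77} = \frac{5}{4} \cdot \frac{42251}{8} \cdot \frac{1}{77} = \frac{211255}{32} \cdot \frac{1}{77} = \frac{19205}{224}$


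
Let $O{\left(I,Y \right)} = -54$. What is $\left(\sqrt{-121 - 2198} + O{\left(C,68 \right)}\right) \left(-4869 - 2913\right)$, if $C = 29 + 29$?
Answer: $420228 - 7782 i \sqrt{2319} \approx 4.2023 \cdot 10^{5} - 3.7475 \cdot 10^{5} i$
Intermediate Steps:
$C = 58$
$\left(\sqrt{-121 - 2198} + O{\left(C,68 \right)}\right) \left(-4869 - 2913\right) = \left(\sqrt{-121 - 2198} - 54\right) \left(-4869 - 2913\right) = \left(\sqrt{-2319} - 54\right) \left(-7782\right) = \left(i \sqrt{2319} - 54\right) \left(-7782\right) = \left(-54 + i \sqrt{2319}\right) \left(-7782\right) = 420228 - 7782 i \sqrt{2319}$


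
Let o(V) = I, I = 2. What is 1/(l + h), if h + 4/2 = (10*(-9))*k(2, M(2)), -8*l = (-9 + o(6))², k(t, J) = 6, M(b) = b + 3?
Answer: -8/4385 ≈ -0.0018244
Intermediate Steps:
M(b) = 3 + b
o(V) = 2
l = -49/8 (l = -(-9 + 2)²/8 = -⅛*(-7)² = -⅛*49 = -49/8 ≈ -6.1250)
h = -542 (h = -2 + (10*(-9))*6 = -2 - 90*6 = -2 - 540 = -542)
1/(l + h) = 1/(-49/8 - 542) = 1/(-4385/8) = -8/4385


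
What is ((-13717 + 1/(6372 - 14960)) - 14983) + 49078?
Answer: 175006263/8588 ≈ 20378.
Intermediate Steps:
((-13717 + 1/(6372 - 14960)) - 14983) + 49078 = ((-13717 + 1/(-8588)) - 14983) + 49078 = ((-13717 - 1/8588) - 14983) + 49078 = (-117801597/8588 - 14983) + 49078 = -246475601/8588 + 49078 = 175006263/8588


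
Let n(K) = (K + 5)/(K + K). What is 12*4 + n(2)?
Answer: 199/4 ≈ 49.750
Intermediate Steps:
n(K) = (5 + K)/(2*K) (n(K) = (5 + K)/((2*K)) = (5 + K)*(1/(2*K)) = (5 + K)/(2*K))
12*4 + n(2) = 12*4 + (½)*(5 + 2)/2 = 48 + (½)*(½)*7 = 48 + 7/4 = 199/4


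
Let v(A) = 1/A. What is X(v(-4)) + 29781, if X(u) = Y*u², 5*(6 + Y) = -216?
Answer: 1191117/40 ≈ 29778.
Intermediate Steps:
Y = -246/5 (Y = -6 + (⅕)*(-216) = -6 - 216/5 = -246/5 ≈ -49.200)
v(A) = 1/A
X(u) = -246*u²/5
X(v(-4)) + 29781 = -246*(1/(-4))²/5 + 29781 = -246*(-¼)²/5 + 29781 = -246/5*1/16 + 29781 = -123/40 + 29781 = 1191117/40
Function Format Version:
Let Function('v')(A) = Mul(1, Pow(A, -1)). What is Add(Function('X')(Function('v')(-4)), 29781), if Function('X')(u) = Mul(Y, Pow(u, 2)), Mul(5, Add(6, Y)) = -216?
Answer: Rational(1191117, 40) ≈ 29778.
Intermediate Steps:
Y = Rational(-246, 5) (Y = Add(-6, Mul(Rational(1, 5), -216)) = Add(-6, Rational(-216, 5)) = Rational(-246, 5) ≈ -49.200)
Function('v')(A) = Pow(A, -1)
Function('X')(u) = Mul(Rational(-246, 5), Pow(u, 2))
Add(Function('X')(Function('v')(-4)), 29781) = Add(Mul(Rational(-246, 5), Pow(Pow(-4, -1), 2)), 29781) = Add(Mul(Rational(-246, 5), Pow(Rational(-1, 4), 2)), 29781) = Add(Mul(Rational(-246, 5), Rational(1, 16)), 29781) = Add(Rational(-123, 40), 29781) = Rational(1191117, 40)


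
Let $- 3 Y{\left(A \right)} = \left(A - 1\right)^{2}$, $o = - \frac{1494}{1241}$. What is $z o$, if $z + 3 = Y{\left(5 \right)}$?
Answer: $\frac{12450}{1241} \approx 10.032$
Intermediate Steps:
$o = - \frac{1494}{1241}$ ($o = \left(-1494\right) \frac{1}{1241} = - \frac{1494}{1241} \approx -1.2039$)
$Y{\left(A \right)} = - \frac{\left(-1 + A\right)^{2}}{3}$ ($Y{\left(A \right)} = - \frac{\left(A - 1\right)^{2}}{3} = - \frac{\left(-1 + A\right)^{2}}{3}$)
$z = - \frac{25}{3}$ ($z = -3 - \frac{\left(-1 + 5\right)^{2}}{3} = -3 - \frac{4^{2}}{3} = -3 - \frac{16}{3} = - \frac{25}{3} \approx -8.3333$)
$z o = \left(- \frac{25}{3}\right) \left(- \frac{1494}{1241}\right) = \frac{12450}{1241}$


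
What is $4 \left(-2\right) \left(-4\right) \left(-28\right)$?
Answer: $-896$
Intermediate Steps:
$4 \left(-2\right) \left(-4\right) \left(-28\right) = \left(-8\right) \left(-4\right) \left(-28\right) = 32 \left(-28\right) = -896$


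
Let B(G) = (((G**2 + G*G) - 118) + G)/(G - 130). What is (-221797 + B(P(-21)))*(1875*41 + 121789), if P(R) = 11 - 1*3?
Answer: -2687849619664/61 ≈ -4.4063e+10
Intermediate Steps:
P(R) = 8 (P(R) = 11 - 3 = 8)
B(G) = (-118 + G + 2*G**2)/(-130 + G) (B(G) = (((G**2 + G**2) - 118) + G)/(-130 + G) = ((2*G**2 - 118) + G)/(-130 + G) = ((-118 + 2*G**2) + G)/(-130 + G) = (-118 + G + 2*G**2)/(-130 + G))
(-221797 + B(P(-21)))*(1875*41 + 121789) = (-221797 + (-118 + 8 + 2*8**2)/(-130 + 8))*(1875*41 + 121789) = (-221797 + (-118 + 8 + 2*64)/(-122))*(76875 + 121789) = (-221797 - (-118 + 8 + 128)/122)*198664 = (-221797 - 1/122*18)*198664 = (-221797 - 9/61)*198664 = -13529626/61*198664 = -2687849619664/61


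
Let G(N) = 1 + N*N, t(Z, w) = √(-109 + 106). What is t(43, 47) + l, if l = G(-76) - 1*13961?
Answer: -8184 + I*√3 ≈ -8184.0 + 1.732*I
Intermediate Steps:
t(Z, w) = I*√3 (t(Z, w) = √(-3) = I*√3)
G(N) = 1 + N²
l = -8184 (l = (1 + (-76)²) - 1*13961 = (1 + 5776) - 13961 = 5777 - 13961 = -8184)
t(43, 47) + l = I*√3 - 8184 = -8184 + I*√3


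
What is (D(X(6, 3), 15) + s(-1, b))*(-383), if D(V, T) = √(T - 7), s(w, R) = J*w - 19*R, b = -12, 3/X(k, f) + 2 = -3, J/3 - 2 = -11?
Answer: -97665 - 766*√2 ≈ -98748.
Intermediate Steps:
J = -27 (J = 6 + 3*(-11) = 6 - 33 = -27)
X(k, f) = -⅗ (X(k, f) = 3/(-2 - 3) = 3/(-5) = 3*(-⅕) = -⅗)
s(w, R) = -27*w - 19*R
D(V, T) = √(-7 + T)
(D(X(6, 3), 15) + s(-1, b))*(-383) = (√(-7 + 15) + (-27*(-1) - 19*(-12)))*(-383) = (√8 + (27 + 228))*(-383) = (2*√2 + 255)*(-383) = (255 + 2*√2)*(-383) = -97665 - 766*√2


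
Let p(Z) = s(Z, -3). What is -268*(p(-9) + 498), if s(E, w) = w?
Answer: -132660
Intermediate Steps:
p(Z) = -3
-268*(p(-9) + 498) = -268*(-3 + 498) = -268*495 = -132660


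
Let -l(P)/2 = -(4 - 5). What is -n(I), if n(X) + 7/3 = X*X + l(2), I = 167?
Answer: -83654/3 ≈ -27885.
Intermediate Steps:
l(P) = -2 (l(P) = -(-2)*(4 - 5) = -(-2)*(-1) = -2*1 = -2)
n(X) = -13/3 + X² (n(X) = -7/3 + (X*X - 2) = -7/3 + (X² - 2) = -7/3 + (-2 + X²) = -13/3 + X²)
-n(I) = -(-13/3 + 167²) = -(-13/3 + 27889) = -1*83654/3 = -83654/3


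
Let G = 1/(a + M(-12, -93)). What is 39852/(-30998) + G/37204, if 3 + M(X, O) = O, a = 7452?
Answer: -5453200690325/4241651999376 ≈ -1.2856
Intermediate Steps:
M(X, O) = -3 + O
G = 1/7356 (G = 1/(7452 + (-3 - 93)) = 1/(7452 - 96) = 1/7356 ≈ 0.00013594)
39852/(-30998) + G/37204 = 39852/(-30998) + (1/7356)/37204 = 39852*(-1/30998) + (1/7356)*(1/37204) = -19926/15499 + 1/273672624 = -5453200690325/4241651999376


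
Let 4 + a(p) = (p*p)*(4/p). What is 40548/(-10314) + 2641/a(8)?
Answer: 4350655/48132 ≈ 90.390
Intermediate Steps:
a(p) = -4 + 4*p (a(p) = -4 + (p*p)*(4/p) = -4 + p²*(4/p) = -4 + 4*p)
40548/(-10314) + 2641/a(8) = 40548/(-10314) + 2641/(-4 + 4*8) = 40548*(-1/10314) + 2641/(-4 + 32) = -6758/1719 + 2641/28 = 4350655/48132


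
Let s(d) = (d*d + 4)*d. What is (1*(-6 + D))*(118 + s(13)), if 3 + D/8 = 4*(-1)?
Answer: -146754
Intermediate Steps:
s(d) = d*(4 + d²) (s(d) = (d² + 4)*d = (4 + d²)*d = d*(4 + d²))
D = -56 (D = -24 + 8*(4*(-1)) = -24 + 8*(-4) = -24 - 32 = -56)
(1*(-6 + D))*(118 + s(13)) = (1*(-6 - 56))*(118 + 13*(4 + 13²)) = (1*(-62))*(118 + 13*(4 + 169)) = -62*(118 + 13*173) = -62*(118 + 2249) = -62*2367 = -146754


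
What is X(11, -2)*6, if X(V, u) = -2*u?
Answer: 24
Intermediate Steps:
X(11, -2)*6 = -2*(-2)*6 = 4*6 = 24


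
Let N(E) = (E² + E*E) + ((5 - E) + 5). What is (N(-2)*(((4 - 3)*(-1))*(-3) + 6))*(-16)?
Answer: -2880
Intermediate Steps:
N(E) = 10 - E + 2*E² (N(E) = (E² + E²) + (10 - E) = 2*E² + (10 - E) = 10 - E + 2*E²)
(N(-2)*(((4 - 3)*(-1))*(-3) + 6))*(-16) = ((10 - 1*(-2) + 2*(-2)²)*(((4 - 3)*(-1))*(-3) + 6))*(-16) = ((10 + 2 + 2*4)*((1*(-1))*(-3) + 6))*(-16) = ((10 + 2 + 8)*(-1*(-3) + 6))*(-16) = (20*(3 + 6))*(-16) = (20*9)*(-16) = 180*(-16) = -2880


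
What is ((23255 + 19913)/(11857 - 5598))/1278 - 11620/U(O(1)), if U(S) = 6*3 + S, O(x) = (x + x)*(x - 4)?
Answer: -54546881/56331 ≈ -968.33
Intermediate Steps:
O(x) = 2*x*(-4 + x) (O(x) = (2*x)*(-4 + x) = 2*x*(-4 + x))
U(S) = 18 + S
((23255 + 19913)/(11857 - 5598))/1278 - 11620/U(O(1)) = ((23255 + 19913)/(11857 - 5598))/1278 - 11620/(18 + 2*1*(-4 + 1)) = (43168/6259)*(1/1278) - 11620/(18 + 2*1*(-3)) = (43168*(1/6259))*(1/1278) - 11620/(18 - 6) = (43168/6259)*(1/1278) - 11620/12 = 304/56331 - 11620*1/12 = 304/56331 - 2905/3 = -54546881/56331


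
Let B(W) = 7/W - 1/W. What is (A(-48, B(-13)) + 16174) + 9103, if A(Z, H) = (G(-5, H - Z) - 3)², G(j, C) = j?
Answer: 25341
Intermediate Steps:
B(W) = 6/W
A(Z, H) = 64 (A(Z, H) = (-5 - 3)² = (-8)² = 64)
(A(-48, B(-13)) + 16174) + 9103 = (64 + 16174) + 9103 = 16238 + 9103 = 25341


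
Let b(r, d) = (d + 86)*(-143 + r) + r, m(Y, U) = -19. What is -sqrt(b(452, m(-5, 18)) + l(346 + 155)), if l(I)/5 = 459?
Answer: -5*sqrt(938) ≈ -153.13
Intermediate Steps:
l(I) = 2295 (l(I) = 5*459 = 2295)
b(r, d) = r + (-143 + r)*(86 + d) (b(r, d) = (86 + d)*(-143 + r) + r = (-143 + r)*(86 + d) + r = r + (-143 + r)*(86 + d))
-sqrt(b(452, m(-5, 18)) + l(346 + 155)) = -sqrt((-12298 - 143*(-19) + 87*452 - 19*452) + 2295) = -sqrt((-12298 + 2717 + 39324 - 8588) + 2295) = -sqrt(21155 + 2295) = -sqrt(23450) = -5*sqrt(938)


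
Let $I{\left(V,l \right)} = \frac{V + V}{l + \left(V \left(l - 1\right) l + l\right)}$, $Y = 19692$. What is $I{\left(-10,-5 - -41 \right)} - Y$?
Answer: $- \frac{61675339}{3132} \approx -19692.0$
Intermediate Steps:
$I{\left(V,l \right)} = \frac{2 V}{2 l + V l \left(-1 + l\right)}$ ($I{\left(V,l \right)} = \frac{2 V}{l + \left(V \left(-1 + l\right) l + l\right)} = \frac{2 V}{l + \left(V l \left(-1 + l\right) + l\right)} = \frac{2 V}{l + \left(l + V l \left(-1 + l\right)\right)} = \frac{2 V}{2 l + V l \left(-1 + l\right)}$)
$I{\left(-10,-5 - -41 \right)} - Y = 2 \left(-10\right) \frac{1}{-5 - -41} \frac{1}{2 - -10 - 10 \left(-5 - -41\right)} - 19692 = 2 \left(-10\right) \frac{1}{-5 + 41} \frac{1}{2 + 10 - 10 \left(-5 + 41\right)} - 19692 = 2 \left(-10\right) \frac{1}{36} \frac{1}{2 + 10 - 360} - 19692 = 2 \left(-10\right) \frac{1}{36} \frac{1}{-348} - 19692 = 2 \left(-10\right) \frac{1}{36} \left(- \frac{1}{348}\right) - 19692 = \frac{5}{3132} - 19692 = - \frac{61675339}{3132}$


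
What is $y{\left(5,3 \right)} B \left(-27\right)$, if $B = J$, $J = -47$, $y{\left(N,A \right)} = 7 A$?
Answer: $26649$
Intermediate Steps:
$B = -47$
$y{\left(5,3 \right)} B \left(-27\right) = 7 \cdot 3 \left(-47\right) \left(-27\right) = 21 \left(-47\right) \left(-27\right) = \left(-987\right) \left(-27\right) = 26649$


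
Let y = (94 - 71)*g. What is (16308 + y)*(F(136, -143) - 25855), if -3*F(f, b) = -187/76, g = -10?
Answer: -47387919367/114 ≈ -4.1568e+8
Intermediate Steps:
F(f, b) = 187/228 (F(f, b) = -(-187)/(3*76) = -⅓*(-187/76) = 187/228)
y = -230 (y = (94 - 71)*(-10) = 23*(-10) = -230)
(16308 + y)*(F(136, -143) - 25855) = (16308 - 230)*(187/228 - 25855) = 16078*(-5894753/228) = -47387919367/114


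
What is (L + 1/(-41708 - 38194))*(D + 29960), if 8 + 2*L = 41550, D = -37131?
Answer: -11901310286411/79902 ≈ -1.4895e+8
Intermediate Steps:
L = 20771 (L = -4 + (½)*41550 = -4 + 20775 = 20771)
(L + 1/(-41708 - 38194))*(D + 29960) = (20771 + 1/(-41708 - 38194))*(-37131 + 29960) = (20771 + 1/(-79902))*(-7171) = (20771 - 1/79902)*(-7171) = (1659644441/79902)*(-7171) = -11901310286411/79902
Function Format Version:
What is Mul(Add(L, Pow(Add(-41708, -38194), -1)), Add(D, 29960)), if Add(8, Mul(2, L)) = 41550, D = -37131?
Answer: Rational(-11901310286411, 79902) ≈ -1.4895e+8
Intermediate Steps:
L = 20771 (L = Add(-4, Mul(Rational(1, 2), 41550)) = Add(-4, 20775) = 20771)
Mul(Add(L, Pow(Add(-41708, -38194), -1)), Add(D, 29960)) = Mul(Add(20771, Pow(Add(-41708, -38194), -1)), Add(-37131, 29960)) = Mul(Add(20771, Pow(-79902, -1)), -7171) = Mul(Add(20771, Rational(-1, 79902)), -7171) = Mul(Rational(1659644441, 79902), -7171) = Rational(-11901310286411, 79902)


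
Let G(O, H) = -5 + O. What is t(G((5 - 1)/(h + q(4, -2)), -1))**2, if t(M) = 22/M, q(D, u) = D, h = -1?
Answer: 36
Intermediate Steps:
t(G((5 - 1)/(h + q(4, -2)), -1))**2 = (22/(-5 + (5 - 1)/(-1 + 4)))**2 = (22/(-5 + 4/3))**2 = (22/(-11/3))**2 = (22*(-3/11))**2 = (-6)**2 = 36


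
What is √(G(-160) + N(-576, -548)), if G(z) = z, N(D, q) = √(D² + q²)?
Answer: 2*√(-40 + √39505) ≈ 25.200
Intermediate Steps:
√(G(-160) + N(-576, -548)) = √(-160 + √((-576)² + (-548)²)) = √(-160 + √(331776 + 300304)) = √(-160 + √632080) = √(-160 + 4*√39505)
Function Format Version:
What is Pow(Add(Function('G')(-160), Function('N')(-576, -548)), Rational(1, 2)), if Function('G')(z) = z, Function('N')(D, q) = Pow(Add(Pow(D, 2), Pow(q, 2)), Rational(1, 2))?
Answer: Mul(2, Pow(Add(-40, Pow(39505, Rational(1, 2))), Rational(1, 2))) ≈ 25.200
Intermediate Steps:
Pow(Add(Function('G')(-160), Function('N')(-576, -548)), Rational(1, 2)) = Pow(Add(-160, Pow(Add(Pow(-576, 2), Pow(-548, 2)), Rational(1, 2))), Rational(1, 2)) = Pow(Add(-160, Pow(Add(331776, 300304), Rational(1, 2))), Rational(1, 2)) = Pow(Add(-160, Pow(632080, Rational(1, 2))), Rational(1, 2)) = Pow(Add(-160, Mul(4, Pow(39505, Rational(1, 2)))), Rational(1, 2))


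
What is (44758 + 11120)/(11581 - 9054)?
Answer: 55878/2527 ≈ 22.112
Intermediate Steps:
(44758 + 11120)/(11581 - 9054) = 55878/2527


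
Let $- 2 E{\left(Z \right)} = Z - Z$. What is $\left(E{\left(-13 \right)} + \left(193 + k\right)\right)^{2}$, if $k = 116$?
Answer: $95481$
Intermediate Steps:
$E{\left(Z \right)} = 0$ ($E{\left(Z \right)} = - \frac{Z - Z}{2} = \left(- \frac{1}{2}\right) 0 = 0$)
$\left(E{\left(-13 \right)} + \left(193 + k\right)\right)^{2} = \left(0 + \left(193 + 116\right)\right)^{2} = \left(0 + 309\right)^{2} = 309^{2} = 95481$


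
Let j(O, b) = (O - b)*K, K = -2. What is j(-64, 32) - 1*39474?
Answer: -39282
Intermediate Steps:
j(O, b) = -2*O + 2*b (j(O, b) = (O - b)*(-2) = -2*O + 2*b)
j(-64, 32) - 1*39474 = (-2*(-64) + 2*32) - 1*39474 = (128 + 64) - 39474 = 192 - 39474 = -39282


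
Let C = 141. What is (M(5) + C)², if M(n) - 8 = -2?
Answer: 21609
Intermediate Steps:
M(n) = 6 (M(n) = 8 - 2 = 6)
(M(5) + C)² = (6 + 141)² = 147² = 21609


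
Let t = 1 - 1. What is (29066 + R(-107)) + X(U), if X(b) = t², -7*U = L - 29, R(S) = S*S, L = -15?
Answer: 40515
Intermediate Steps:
R(S) = S²
t = 0
U = 44/7 (U = -(-15 - 29)/7 = -⅐*(-44) = 44/7 ≈ 6.2857)
X(b) = 0 (X(b) = 0² = 0)
(29066 + R(-107)) + X(U) = (29066 + (-107)²) + 0 = (29066 + 11449) + 0 = 40515 + 0 = 40515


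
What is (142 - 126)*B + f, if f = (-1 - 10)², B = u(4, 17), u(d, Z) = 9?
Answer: 265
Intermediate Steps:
B = 9
f = 121 (f = (-11)² = 121)
(142 - 126)*B + f = (142 - 126)*9 + 121 = 16*9 + 121 = 144 + 121 = 265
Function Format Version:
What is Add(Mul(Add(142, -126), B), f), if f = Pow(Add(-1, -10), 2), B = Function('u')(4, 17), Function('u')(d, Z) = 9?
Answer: 265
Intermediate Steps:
B = 9
f = 121 (f = Pow(-11, 2) = 121)
Add(Mul(Add(142, -126), B), f) = Add(Mul(Add(142, -126), 9), 121) = Add(Mul(16, 9), 121) = Add(144, 121) = 265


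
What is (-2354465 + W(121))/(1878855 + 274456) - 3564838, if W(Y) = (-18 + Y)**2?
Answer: -7676207222474/2153311 ≈ -3.5648e+6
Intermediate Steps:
(-2354465 + W(121))/(1878855 + 274456) - 3564838 = (-2354465 + (-18 + 121)**2)/(1878855 + 274456) - 3564838 = (-2354465 + 103**2)/2153311 - 3564838 = (-2354465 + 10609)*(1/2153311) - 3564838 = -2343856*1/2153311 - 3564838 = -2343856/2153311 - 3564838 = -7676207222474/2153311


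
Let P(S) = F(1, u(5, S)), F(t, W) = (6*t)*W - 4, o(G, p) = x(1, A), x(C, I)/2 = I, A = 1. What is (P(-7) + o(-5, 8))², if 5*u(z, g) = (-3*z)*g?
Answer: 15376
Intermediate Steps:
u(z, g) = -3*g*z/5 (u(z, g) = ((-3*z)*g)/5 = (-3*g*z)/5 = -3*g*z/5)
x(C, I) = 2*I
o(G, p) = 2 (o(G, p) = 2*1 = 2)
F(t, W) = -4 + 6*W*t (F(t, W) = 6*W*t - 4 = -4 + 6*W*t)
P(S) = -4 - 18*S (P(S) = -4 + 6*(-⅗*S*5)*1 = -4 + 6*(-3*S)*1 = -4 - 18*S)
(P(-7) + o(-5, 8))² = ((-4 - 18*(-7)) + 2)² = ((-4 + 126) + 2)² = (122 + 2)² = 124² = 15376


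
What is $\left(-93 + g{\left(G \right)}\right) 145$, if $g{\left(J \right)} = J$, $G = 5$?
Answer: $-12760$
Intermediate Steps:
$\left(-93 + g{\left(G \right)}\right) 145 = \left(-93 + 5\right) 145 = \left(-88\right) 145 = -12760$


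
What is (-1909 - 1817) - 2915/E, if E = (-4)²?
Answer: -62531/16 ≈ -3908.2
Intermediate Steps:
E = 16 (E = (-2*2)² = (-4)² = 16)
(-1909 - 1817) - 2915/E = (-1909 - 1817) - 2915/16 = -3726 - 2915*1/16 = -3726 - 2915/16 = -62531/16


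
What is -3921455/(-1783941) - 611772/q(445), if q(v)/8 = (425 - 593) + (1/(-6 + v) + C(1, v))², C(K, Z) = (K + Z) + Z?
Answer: 1147115896682906797/545764443105742104 ≈ 2.1019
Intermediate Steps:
C(K, Z) = K + 2*Z
q(v) = -1344 + 8*(1 + 1/(-6 + v) + 2*v)² (q(v) = 8*((425 - 593) + (1/(-6 + v) + (1 + 2*v))²) = 8*(-168 + (1 + 1/(-6 + v) + 2*v)²) = -1344 + 8*(1 + 1/(-6 + v) + 2*v)²)
-3921455/(-1783941) - 611772/q(445) = -3921455/(-1783941) - 611772/(-1344 + 8*(5 - 2*445² + 11*445)²/(-6 + 445)²) = -3921455*(-1/1783941) - 611772/(-1344 + 8*(5 - 2*198025 + 4895)²/439²) = 3921455/1783941 - 611772/(-1344 + 8*(1/192721)*(5 - 396050 + 4895)²) = 3921455/1783941 - 611772/(-1344 + 8*(1/192721)*(-391150)²) = 3921455/1783941 - 611772/(-1344 + 8*(1/192721)*152998322500) = 3921455/1783941 - 611772/(-1344 + 1223986580000/192721) = 3921455/1783941 - 611772/1223727562976/192721 = 3921455/1783941 - 611772*192721/1223727562976 = 3921455/1783941 - 29475327903/305931890744 = 1147115896682906797/545764443105742104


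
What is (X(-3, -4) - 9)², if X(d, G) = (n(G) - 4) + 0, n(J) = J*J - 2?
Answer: 1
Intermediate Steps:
n(J) = -2 + J² (n(J) = J² - 2 = -2 + J²)
X(d, G) = -6 + G² (X(d, G) = ((-2 + G²) - 4) + 0 = (-6 + G²) + 0 = -6 + G²)
(X(-3, -4) - 9)² = ((-6 + (-4)²) - 9)² = ((-6 + 16) - 9)² = (10 - 9)² = 1² = 1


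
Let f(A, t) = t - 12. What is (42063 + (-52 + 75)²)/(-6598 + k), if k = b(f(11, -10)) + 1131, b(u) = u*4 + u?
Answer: -3872/507 ≈ -7.6371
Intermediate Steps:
f(A, t) = -12 + t
b(u) = 5*u (b(u) = 4*u + u = 5*u)
k = 1021 (k = 5*(-12 - 10) + 1131 = 5*(-22) + 1131 = -110 + 1131 = 1021)
(42063 + (-52 + 75)²)/(-6598 + k) = (42063 + (-52 + 75)²)/(-6598 + 1021) = (42063 + 23²)/(-5577) = (42063 + 529)*(-1/5577) = 42592*(-1/5577) = -3872/507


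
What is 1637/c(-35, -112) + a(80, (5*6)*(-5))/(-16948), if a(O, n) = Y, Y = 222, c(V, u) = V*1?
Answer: -13875823/296590 ≈ -46.785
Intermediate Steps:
c(V, u) = V
a(O, n) = 222
1637/c(-35, -112) + a(80, (5*6)*(-5))/(-16948) = 1637/(-35) + 222/(-16948) = 1637*(-1/35) + 222*(-1/16948) = -1637/35 - 111/8474 = -13875823/296590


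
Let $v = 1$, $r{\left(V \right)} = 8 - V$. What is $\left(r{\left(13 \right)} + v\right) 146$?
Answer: $-584$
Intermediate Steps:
$\left(r{\left(13 \right)} + v\right) 146 = \left(\left(8 - 13\right) + 1\right) 146 = \left(-5 + 1\right) 146 = \left(-4\right) 146 = -584$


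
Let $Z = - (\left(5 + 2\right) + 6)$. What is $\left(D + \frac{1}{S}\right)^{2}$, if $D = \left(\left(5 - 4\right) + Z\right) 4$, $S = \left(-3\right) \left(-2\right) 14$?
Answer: $\frac{16248961}{7056} \approx 2302.9$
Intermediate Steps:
$Z = -13$ ($Z = - (7 + 6) = \left(-1\right) 13 = -13$)
$S = 84$ ($S = 6 \cdot 14 = 84$)
$D = -48$ ($D = \left(\left(5 - 4\right) - 13\right) 4 = \left(1 - 13\right) 4 = \left(-12\right) 4 = -48$)
$\left(D + \frac{1}{S}\right)^{2} = \left(-48 + \frac{1}{84}\right)^{2} = \left(- \frac{4031}{84}\right)^{2} = \frac{16248961}{7056}$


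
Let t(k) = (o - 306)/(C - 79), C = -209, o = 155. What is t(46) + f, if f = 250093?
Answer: 72026935/288 ≈ 2.5009e+5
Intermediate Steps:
t(k) = 151/288 (t(k) = (155 - 306)/(-209 - 79) = -151/(-288) = -151*(-1/288) = 151/288)
t(46) + f = 151/288 + 250093 = 72026935/288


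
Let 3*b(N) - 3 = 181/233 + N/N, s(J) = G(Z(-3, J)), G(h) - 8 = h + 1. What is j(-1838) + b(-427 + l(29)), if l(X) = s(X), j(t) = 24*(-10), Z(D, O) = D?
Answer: -55549/233 ≈ -238.41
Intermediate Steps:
j(t) = -240
G(h) = 9 + h (G(h) = 8 + (h + 1) = 8 + (1 + h) = 9 + h)
s(J) = 6 (s(J) = 9 - 3 = 6)
l(X) = 6
b(N) = 371/233 (b(N) = 1 + (181/233 + N/N)/3 = 1 + (181*(1/233) + 1)/3 = 1 + (181/233 + 1)/3 = 1 + (⅓)*(414/233) = 1 + 138/233 = 371/233)
j(-1838) + b(-427 + l(29)) = -240 + 371/233 = -55549/233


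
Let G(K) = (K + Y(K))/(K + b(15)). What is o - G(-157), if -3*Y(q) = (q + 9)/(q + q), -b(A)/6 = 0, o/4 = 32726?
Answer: 9679884067/73947 ≈ 1.3090e+5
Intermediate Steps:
o = 130904 (o = 4*32726 = 130904)
b(A) = 0 (b(A) = -6*0 = 0)
Y(q) = -(9 + q)/(6*q) (Y(q) = -(q + 9)/(3*(q + q)) = -(9 + q)/(3*(2*q)) = -(9 + q)*1/(2*q)/3 = -(9 + q)/(6*q))
G(K) = (K + (-9 - K)/(6*K))/K (G(K) = (K + (-9 - K)/(6*K))/(K + 0) = (K + (-9 - K)/(6*K))/K)
o - G(-157) = 130904 - (-9 - 1*(-157) + 6*(-157)**2)/(6*(-157)**2) = 130904 - (-9 + 157 + 6*24649)/(6*24649) = 130904 - (-9 + 157 + 147894)/(6*24649) = 130904 - 148042/(6*24649) = 130904 - 1*74021/73947 = 130904 - 74021/73947 = 9679884067/73947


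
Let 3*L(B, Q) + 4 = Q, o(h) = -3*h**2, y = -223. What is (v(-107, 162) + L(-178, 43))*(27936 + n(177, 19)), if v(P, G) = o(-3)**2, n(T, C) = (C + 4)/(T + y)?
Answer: 20728141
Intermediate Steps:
L(B, Q) = -4/3 + Q/3
n(T, C) = (4 + C)/(-223 + T) (n(T, C) = (C + 4)/(T - 223) = (4 + C)/(-223 + T))
v(P, G) = 729 (v(P, G) = (-3*(-3)**2)**2 = (-3*9)**2 = (-27)**2 = 729)
(v(-107, 162) + L(-178, 43))*(27936 + n(177, 19)) = (729 + (-4/3 + (1/3)*43))*(27936 + (4 + 19)/(-223 + 177)) = (729 + (-4/3 + 43/3))*(27936 + 23/(-46)) = (729 + 13)*(27936 - 1/46*23) = 742*(27936 - 1/2) = 742*(55871/2) = 20728141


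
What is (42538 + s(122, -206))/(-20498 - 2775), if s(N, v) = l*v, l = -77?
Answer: -58400/23273 ≈ -2.5093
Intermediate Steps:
s(N, v) = -77*v
(42538 + s(122, -206))/(-20498 - 2775) = (42538 - 77*(-206))/(-20498 - 2775) = (42538 + 15862)/(-23273) = 58400*(-1/23273) = -58400/23273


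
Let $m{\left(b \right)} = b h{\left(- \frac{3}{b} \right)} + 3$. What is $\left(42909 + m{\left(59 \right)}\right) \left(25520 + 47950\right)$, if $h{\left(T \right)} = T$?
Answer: $3152524230$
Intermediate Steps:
$m{\left(b \right)} = 0$ ($m{\left(b \right)} = b \left(- \frac{3}{b}\right) + 3 = -3 + 3 = 0$)
$\left(42909 + m{\left(59 \right)}\right) \left(25520 + 47950\right) = \left(42909 + 0\right) \left(25520 + 47950\right) = 42909 \cdot 73470 = 3152524230$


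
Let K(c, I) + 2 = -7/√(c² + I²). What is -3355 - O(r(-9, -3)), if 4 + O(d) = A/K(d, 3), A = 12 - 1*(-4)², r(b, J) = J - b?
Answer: -439341/131 + 84*√5/131 ≈ -3352.3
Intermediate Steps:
K(c, I) = -2 - 7/√(I² + c²) (K(c, I) = -2 - 7/√(c² + I²) = -2 - 7/√(I² + c²))
A = -4 (A = 12 - 1*16 = 12 - 16 = -4)
O(d) = -4 - 4/(-2 - 7/√(9 + d²)) (O(d) = -4 - 4/(-2 - 7/√(3² + d²)) = -4 - 4/(-2 - 7/√(9 + d²)))
-3355 - O(r(-9, -3)) = -3355 - 4*(-7 - √(9 + (-3 - 1*(-9))²))/(7 + 2*√(9 + (-3 - 1*(-9))²)) = -3355 - 4*(-7 - √(9 + (-3 + 9)²))/(7 + 2*√(9 + (-3 + 9)²)) = -3355 - 4*(-7 - √(9 + 6²))/(7 + 2*√(9 + 6²)) = -3355 - 4*(-7 - √(9 + 36))/(7 + 2*√(9 + 36)) = -3355 - 4*(-7 - √45)/(7 + 2*√45) = -3355 - 4*(-7 - 3*√5)/(7 + 2*(3*√5)) = -3355 - 4*(-7 - 3*√5)/(7 + 6*√5)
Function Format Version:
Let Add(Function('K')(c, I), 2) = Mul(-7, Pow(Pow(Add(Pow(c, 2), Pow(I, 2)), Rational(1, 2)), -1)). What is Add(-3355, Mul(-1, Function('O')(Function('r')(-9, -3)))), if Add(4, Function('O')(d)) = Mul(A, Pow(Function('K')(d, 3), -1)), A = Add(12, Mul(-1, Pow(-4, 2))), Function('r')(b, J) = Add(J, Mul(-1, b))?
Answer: Add(Rational(-439341, 131), Mul(Rational(84, 131), Pow(5, Rational(1, 2)))) ≈ -3352.3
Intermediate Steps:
Function('K')(c, I) = Add(-2, Mul(-7, Pow(Add(Pow(I, 2), Pow(c, 2)), Rational(-1, 2)))) (Function('K')(c, I) = Add(-2, Mul(-7, Pow(Pow(Add(Pow(c, 2), Pow(I, 2)), Rational(1, 2)), -1))) = Add(-2, Mul(-7, Pow(Pow(Add(Pow(I, 2), Pow(c, 2)), Rational(1, 2)), -1))) = Add(-2, Mul(-7, Pow(Add(Pow(I, 2), Pow(c, 2)), Rational(-1, 2)))))
A = -4 (A = Add(12, Mul(-1, 16)) = Add(12, -16) = -4)
Function('O')(d) = Add(-4, Mul(-4, Pow(Add(-2, Mul(-7, Pow(Add(9, Pow(d, 2)), Rational(-1, 2)))), -1))) (Function('O')(d) = Add(-4, Mul(-4, Pow(Add(-2, Mul(-7, Pow(Add(Pow(3, 2), Pow(d, 2)), Rational(-1, 2)))), -1))) = Add(-4, Mul(-4, Pow(Add(-2, Mul(-7, Pow(Add(9, Pow(d, 2)), Rational(-1, 2)))), -1))))
Add(-3355, Mul(-1, Function('O')(Function('r')(-9, -3)))) = Add(-3355, Mul(-1, Mul(4, Pow(Add(7, Mul(2, Pow(Add(9, Pow(Add(-3, Mul(-1, -9)), 2)), Rational(1, 2)))), -1), Add(-7, Mul(-1, Pow(Add(9, Pow(Add(-3, Mul(-1, -9)), 2)), Rational(1, 2))))))) = Add(-3355, Mul(-1, Mul(4, Pow(Add(7, Mul(2, Pow(Add(9, Pow(Add(-3, 9), 2)), Rational(1, 2)))), -1), Add(-7, Mul(-1, Pow(Add(9, Pow(Add(-3, 9), 2)), Rational(1, 2))))))) = Add(-3355, Mul(-1, Mul(4, Pow(Add(7, Mul(2, Pow(Add(9, Pow(6, 2)), Rational(1, 2)))), -1), Add(-7, Mul(-1, Pow(Add(9, Pow(6, 2)), Rational(1, 2))))))) = Add(-3355, Mul(-1, Mul(4, Pow(Add(7, Mul(2, Pow(Add(9, 36), Rational(1, 2)))), -1), Add(-7, Mul(-1, Pow(Add(9, 36), Rational(1, 2))))))) = Add(-3355, Mul(-1, Mul(4, Pow(Add(7, Mul(2, Pow(45, Rational(1, 2)))), -1), Add(-7, Mul(-1, Pow(45, Rational(1, 2))))))) = Add(-3355, Mul(-1, Mul(4, Pow(Add(7, Mul(2, Mul(3, Pow(5, Rational(1, 2))))), -1), Add(-7, Mul(-1, Mul(3, Pow(5, Rational(1, 2)))))))) = Add(-3355, Mul(-1, Mul(4, Pow(Add(7, Mul(6, Pow(5, Rational(1, 2)))), -1), Add(-7, Mul(-3, Pow(5, Rational(1, 2))))))) = Add(-3355, Mul(-4, Pow(Add(7, Mul(6, Pow(5, Rational(1, 2)))), -1), Add(-7, Mul(-3, Pow(5, Rational(1, 2))))))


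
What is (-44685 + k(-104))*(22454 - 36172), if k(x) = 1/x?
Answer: 31875426019/52 ≈ 6.1299e+8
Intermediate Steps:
(-44685 + k(-104))*(22454 - 36172) = (-44685 + 1/(-104))*(22454 - 36172) = (-44685 - 1/104)*(-13718) = -4647241/104*(-13718) = 31875426019/52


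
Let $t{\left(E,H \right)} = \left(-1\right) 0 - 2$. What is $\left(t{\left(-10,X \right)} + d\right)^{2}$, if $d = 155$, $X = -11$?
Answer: $23409$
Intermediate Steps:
$t{\left(E,H \right)} = -2$ ($t{\left(E,H \right)} = 0 - 2 = -2$)
$\left(t{\left(-10,X \right)} + d\right)^{2} = \left(-2 + 155\right)^{2} = 153^{2} = 23409$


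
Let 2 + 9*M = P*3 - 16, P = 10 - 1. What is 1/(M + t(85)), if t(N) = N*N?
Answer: 1/7226 ≈ 0.00013839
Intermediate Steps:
t(N) = N**2
P = 9
M = 1 (M = -2/9 + (9*3 - 16)/9 = -2/9 + (27 - 16)/9 = -2/9 + (1/9)*11 = -2/9 + 11/9 = 1)
1/(M + t(85)) = 1/(1 + 85**2) = 1/(1 + 7225) = 1/7226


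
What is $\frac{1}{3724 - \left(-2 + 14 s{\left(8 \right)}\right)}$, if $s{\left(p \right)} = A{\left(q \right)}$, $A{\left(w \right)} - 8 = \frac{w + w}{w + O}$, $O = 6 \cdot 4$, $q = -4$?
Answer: $\frac{5}{18098} \approx 0.00027627$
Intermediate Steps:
$O = 24$
$A{\left(w \right)} = 8 + \frac{2 w}{24 + w}$ ($A{\left(w \right)} = 8 + \frac{w + w}{w + 24} = 8 + \frac{2 w}{24 + w}$)
$s{\left(p \right)} = \frac{38}{5}$ ($s{\left(p \right)} = \frac{2 \left(96 + 5 \left(-4\right)\right)}{24 - 4} = \frac{2 \left(96 - 20\right)}{20} = 2 \cdot \frac{1}{20} \cdot 76 = \frac{38}{5}$)
$\frac{1}{3724 - \left(-2 + 14 s{\left(8 \right)}\right)} = \frac{1}{3724 + \left(2 - \frac{532}{5}\right)} = \frac{1}{3724 - \frac{522}{5}} = \frac{1}{\frac{18098}{5}} = \frac{5}{18098}$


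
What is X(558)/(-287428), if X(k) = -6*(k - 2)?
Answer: 834/71857 ≈ 0.011606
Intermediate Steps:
X(k) = 12 - 6*k (X(k) = -6*(-2 + k) = 12 - 6*k)
X(558)/(-287428) = (12 - 6*558)/(-287428) = (12 - 3348)*(-1/287428) = -3336*(-1/287428) = 834/71857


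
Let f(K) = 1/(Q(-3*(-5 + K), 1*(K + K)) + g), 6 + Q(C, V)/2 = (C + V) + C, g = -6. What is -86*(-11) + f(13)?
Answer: 58651/62 ≈ 945.98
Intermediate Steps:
Q(C, V) = -12 + 2*V + 4*C (Q(C, V) = -12 + 2*((C + V) + C) = -12 + 2*(V + 2*C) = -12 + (2*V + 4*C) = -12 + 2*V + 4*C)
f(K) = 1/(42 - 8*K) (f(K) = 1/((-12 + 2*(1*(K + K)) + 4*(-3*(-5 + K))) - 6) = 1/((-12 + 2*(1*(2*K)) + 4*(15 - 3*K)) - 6) = 1/((-12 + 2*(2*K) + (60 - 12*K)) - 6) = 1/((-12 + 4*K + (60 - 12*K)) - 6) = 1/((48 - 8*K) - 6) = 1/(42 - 8*K))
-86*(-11) + f(13) = -86*(-11) + 1/(2*(21 - 4*13)) = 946 + 1/(2*(21 - 52)) = 946 + (½)/(-31) = 946 + (½)*(-1/31) = 946 - 1/62 = 58651/62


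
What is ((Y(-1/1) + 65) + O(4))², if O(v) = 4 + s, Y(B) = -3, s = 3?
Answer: 4761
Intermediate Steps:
O(v) = 7 (O(v) = 4 + 3 = 7)
((Y(-1/1) + 65) + O(4))² = ((-3 + 65) + 7)² = (62 + 7)² = 69² = 4761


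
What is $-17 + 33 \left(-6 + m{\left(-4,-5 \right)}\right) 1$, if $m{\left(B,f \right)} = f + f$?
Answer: $-545$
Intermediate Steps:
$m{\left(B,f \right)} = 2 f$
$-17 + 33 \left(-6 + m{\left(-4,-5 \right)}\right) 1 = -17 + 33 \left(-6 + 2 \left(-5\right)\right) 1 = -17 + 33 \left(-6 - 10\right) 1 = -17 + 33 \left(\left(-16\right) 1\right) = -17 + 33 \left(-16\right) = -17 - 528 = -545$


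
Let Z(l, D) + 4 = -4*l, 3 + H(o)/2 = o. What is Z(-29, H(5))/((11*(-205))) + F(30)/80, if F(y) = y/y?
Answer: -1341/36080 ≈ -0.037167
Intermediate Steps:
H(o) = -6 + 2*o
F(y) = 1
Z(l, D) = -4 - 4*l
Z(-29, H(5))/((11*(-205))) + F(30)/80 = (-4 - 4*(-29))/((11*(-205))) + 1/80 = (-4 + 116)/(-2255) + 1*(1/80) = 112*(-1/2255) + 1/80 = -112/2255 + 1/80 = -1341/36080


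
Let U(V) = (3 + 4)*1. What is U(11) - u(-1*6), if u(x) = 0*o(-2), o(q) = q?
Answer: 7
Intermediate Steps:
U(V) = 7 (U(V) = 7*1 = 7)
u(x) = 0 (u(x) = 0*(-2) = 0)
U(11) - u(-1*6) = 7 - 1*0 = 7 + 0 = 7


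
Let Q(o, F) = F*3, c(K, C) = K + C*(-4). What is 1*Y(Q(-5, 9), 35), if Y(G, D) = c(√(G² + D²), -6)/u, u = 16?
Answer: 3/2 + √1954/16 ≈ 4.2628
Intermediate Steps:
c(K, C) = K - 4*C
Q(o, F) = 3*F
Y(G, D) = 3/2 + √(D² + G²)/16 (Y(G, D) = (√(G² + D²) - 4*(-6))/16 = (√(D² + G²) + 24)*(1/16) = (24 + √(D² + G²))*(1/16) = 3/2 + √(D² + G²)/16)
1*Y(Q(-5, 9), 35) = 1*(3/2 + √(35² + (3*9)²)/16) = 1*(3/2 + √(1225 + 27²)/16) = 1*(3/2 + √(1225 + 729)/16) = 1*(3/2 + √1954/16) = 3/2 + √1954/16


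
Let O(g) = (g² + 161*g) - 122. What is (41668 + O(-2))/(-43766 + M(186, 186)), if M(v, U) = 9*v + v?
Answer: -20614/20953 ≈ -0.98382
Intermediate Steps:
O(g) = -122 + g² + 161*g
M(v, U) = 10*v
(41668 + O(-2))/(-43766 + M(186, 186)) = (41668 + (-122 + (-2)² + 161*(-2)))/(-43766 + 10*186) = (41668 + (-122 + 4 - 322))/(-43766 + 1860) = (41668 - 440)/(-41906) = 41228*(-1/41906) = -20614/20953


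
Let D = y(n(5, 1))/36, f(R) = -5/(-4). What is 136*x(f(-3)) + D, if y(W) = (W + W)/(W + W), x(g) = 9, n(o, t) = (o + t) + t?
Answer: 44065/36 ≈ 1224.0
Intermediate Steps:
f(R) = 5/4 (f(R) = -5*(-1/4) = 5/4)
n(o, t) = o + 2*t
y(W) = 1 (y(W) = (2*W)/((2*W)) = (2*W)*(1/(2*W)) = 1)
D = 1/36 ≈ 0.027778
136*x(f(-3)) + D = 136*9 + 1/36 = 1224 + 1/36 = 44065/36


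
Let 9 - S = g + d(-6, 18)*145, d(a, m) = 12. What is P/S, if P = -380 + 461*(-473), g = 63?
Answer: 72811/598 ≈ 121.76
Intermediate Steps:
P = -218433 (P = -380 - 218053 = -218433)
S = -1794 (S = 9 - (63 + 12*145) = 9 - (63 + 1740) = 9 - 1*1803 = 9 - 1803 = -1794)
P/S = -218433/(-1794) = -218433*(-1/1794) = 72811/598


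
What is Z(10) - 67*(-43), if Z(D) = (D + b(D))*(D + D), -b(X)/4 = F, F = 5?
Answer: 2681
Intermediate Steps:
b(X) = -20 (b(X) = -4*5 = -20)
Z(D) = 2*D*(-20 + D) (Z(D) = (D - 20)*(D + D) = (-20 + D)*(2*D) = 2*D*(-20 + D))
Z(10) - 67*(-43) = 2*10*(-20 + 10) - 67*(-43) = 2*10*(-10) + 2881 = -200 + 2881 = 2681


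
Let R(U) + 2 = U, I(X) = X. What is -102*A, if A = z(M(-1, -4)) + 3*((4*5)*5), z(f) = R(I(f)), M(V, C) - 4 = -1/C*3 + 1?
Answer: -61965/2 ≈ -30983.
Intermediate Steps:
M(V, C) = 5 - 3/C (M(V, C) = 4 + (-1/C*3 + 1) = 4 + (-3/C + 1) = 4 + (1 - 3/C) = 5 - 3/C)
R(U) = -2 + U
z(f) = -2 + f
A = 1215/4 (A = (-2 + (5 - 3/(-4))) + 3*((4*5)*5) = (-2 + (5 - 3*(-¼))) + 3*(20*5) = (-2 + (5 + ¾)) + 3*100 = (-2 + 23/4) + 300 = 15/4 + 300 = 1215/4 ≈ 303.75)
-102*A = -102*1215/4 = -61965/2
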